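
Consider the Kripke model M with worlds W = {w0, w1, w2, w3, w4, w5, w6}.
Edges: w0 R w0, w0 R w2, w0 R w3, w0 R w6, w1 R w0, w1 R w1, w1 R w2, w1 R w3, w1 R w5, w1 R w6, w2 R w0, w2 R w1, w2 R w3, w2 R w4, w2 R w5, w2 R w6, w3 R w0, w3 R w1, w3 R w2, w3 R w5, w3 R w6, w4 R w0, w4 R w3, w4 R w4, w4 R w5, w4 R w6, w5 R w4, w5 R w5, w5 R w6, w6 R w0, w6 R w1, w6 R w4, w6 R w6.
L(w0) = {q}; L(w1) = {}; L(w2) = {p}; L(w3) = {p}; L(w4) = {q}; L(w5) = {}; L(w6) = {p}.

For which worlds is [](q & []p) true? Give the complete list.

none

Recall that []ψ holds at a world iff ψ holds at every accessible world, and <>ψ holds iff ψ holds at some accessible world.
Let φ = [](q & []p). Evaluate φ at each world:
  w0 (successors {w0, w2, w3, w6}): φ is false.
  w1 (successors {w0, w1, w2, w3, w5, w6}): φ is false.
  w2 (successors {w0, w1, w3, w4, w5, w6}): φ is false.
  w3 (successors {w0, w1, w2, w5, w6}): φ is false.
  w4 (successors {w0, w3, w4, w5, w6}): φ is false.
  w5 (successors {w4, w5, w6}): φ is false.
  w6 (successors {w0, w1, w4, w6}): φ is false.
For instance, at w3:
  At w3: [](q & []p) requires q & []p at every successor {w0, w1, w2, w5, w6}.
    q & []p fails at w0, so [](q & []p) is false at w3.
      At w0: q is true, []p is false, so q & []p is false.
Satisfying worlds: none.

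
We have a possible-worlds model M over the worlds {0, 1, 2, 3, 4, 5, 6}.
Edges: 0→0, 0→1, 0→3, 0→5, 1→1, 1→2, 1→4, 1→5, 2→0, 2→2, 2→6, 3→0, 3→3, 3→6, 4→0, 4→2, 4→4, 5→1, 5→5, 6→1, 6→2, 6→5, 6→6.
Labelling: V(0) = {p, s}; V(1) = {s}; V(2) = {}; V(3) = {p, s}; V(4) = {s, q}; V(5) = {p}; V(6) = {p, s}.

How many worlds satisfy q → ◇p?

Let φ = q → ◇p. Evaluate φ at each world:
  0 (successors {0, 1, 3, 5}): φ is true.
  1 (successors {1, 2, 4, 5}): φ is true.
  2 (successors {0, 2, 6}): φ is true.
  3 (successors {0, 3, 6}): φ is true.
  4 (successors {0, 2, 4}): φ is true.
  5 (successors {1, 5}): φ is true.
  6 (successors {1, 2, 5, 6}): φ is true.
For instance, at 0:
  At 0: q is false, ◇p is true, so q → ◇p is true.
    At 0: ◇p requires p at some successor in {0, 1, 3, 5}.
      p holds at 0, so ◇p is true at 0.
Satisfying worlds: {0, 1, 2, 3, 4, 5, 6}

7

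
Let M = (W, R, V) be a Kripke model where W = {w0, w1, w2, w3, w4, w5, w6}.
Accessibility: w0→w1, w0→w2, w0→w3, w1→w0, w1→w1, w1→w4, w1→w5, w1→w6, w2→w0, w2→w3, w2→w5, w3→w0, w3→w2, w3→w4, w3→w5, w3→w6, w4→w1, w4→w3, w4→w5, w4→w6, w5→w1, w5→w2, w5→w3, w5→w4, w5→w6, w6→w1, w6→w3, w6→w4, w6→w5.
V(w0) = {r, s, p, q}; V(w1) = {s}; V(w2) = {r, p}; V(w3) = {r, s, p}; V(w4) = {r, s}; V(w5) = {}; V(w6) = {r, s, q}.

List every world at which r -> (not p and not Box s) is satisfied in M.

w1, w4, w5, w6

Let φ = r -> (not p and not Box s). Evaluate φ at each world:
  w0 (successors {w1, w2, w3}): φ is false.
  w1 (successors {w0, w1, w4, w5, w6}): φ is true.
  w2 (successors {w0, w3, w5}): φ is false.
  w3 (successors {w0, w2, w4, w5, w6}): φ is false.
  w4 (successors {w1, w3, w5, w6}): φ is true.
  w5 (successors {w1, w2, w3, w4, w6}): φ is true.
  w6 (successors {w1, w3, w4, w5}): φ is true.
For instance, at w0:
  At w0: r is true, not p and not Box s is false, so r -> (not p and not Box s) is false.
    At w0: not p is false, not Box s is true, so not p and not Box s is false.
      At w0: Box s is false, so not Box s is true.
Satisfying worlds: {w1, w4, w5, w6}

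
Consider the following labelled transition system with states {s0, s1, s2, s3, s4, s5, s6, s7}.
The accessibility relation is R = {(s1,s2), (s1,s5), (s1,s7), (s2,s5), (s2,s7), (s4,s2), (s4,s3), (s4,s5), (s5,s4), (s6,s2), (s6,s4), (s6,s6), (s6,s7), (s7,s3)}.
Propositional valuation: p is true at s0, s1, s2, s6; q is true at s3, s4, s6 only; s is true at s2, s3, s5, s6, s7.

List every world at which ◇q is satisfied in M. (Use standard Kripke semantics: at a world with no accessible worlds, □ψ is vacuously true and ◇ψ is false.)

s4, s5, s6, s7

Let φ = ◇q. Evaluate φ at each world:
  s0 (successors ∅): φ is false.
  s1 (successors {s2, s5, s7}): φ is false.
  s2 (successors {s5, s7}): φ is false.
  s3 (successors ∅): φ is false.
  s4 (successors {s2, s3, s5}): φ is true.
  s5 (successors {s4}): φ is true.
  s6 (successors {s2, s4, s6, s7}): φ is true.
  s7 (successors {s3}): φ is true.
For instance, at s2:
  At s2: ◇q requires q at some successor in {s5, s7}.
    At s5: q is false.
    At s7: q is false.
  So ◇q is false at s2.
Satisfying worlds: {s4, s5, s6, s7}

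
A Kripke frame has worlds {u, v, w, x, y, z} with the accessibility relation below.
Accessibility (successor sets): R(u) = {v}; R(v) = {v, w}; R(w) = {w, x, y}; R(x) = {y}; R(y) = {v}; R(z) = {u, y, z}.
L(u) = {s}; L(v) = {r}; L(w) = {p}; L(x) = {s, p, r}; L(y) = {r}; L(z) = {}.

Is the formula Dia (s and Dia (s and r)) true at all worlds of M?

No

Recall that Dia ψ holds at a world iff ψ holds at some accessible world.
Let φ = Dia (s and Dia (s and r)). Evaluate φ at each world:
  u (successors {v}): φ is false.
  v (successors {v, w}): φ is false.
  w (successors {w, x, y}): φ is false.
  x (successors {y}): φ is false.
  y (successors {v}): φ is false.
  z (successors {u, y, z}): φ is false.
Detail at u (counterexample):
  At u: Dia (s and Dia (s and r)) requires s and Dia (s and r) at some successor in {v}.
    At v: s and Dia (s and r) is false.
  So Dia (s and Dia (s and r)) is false at u.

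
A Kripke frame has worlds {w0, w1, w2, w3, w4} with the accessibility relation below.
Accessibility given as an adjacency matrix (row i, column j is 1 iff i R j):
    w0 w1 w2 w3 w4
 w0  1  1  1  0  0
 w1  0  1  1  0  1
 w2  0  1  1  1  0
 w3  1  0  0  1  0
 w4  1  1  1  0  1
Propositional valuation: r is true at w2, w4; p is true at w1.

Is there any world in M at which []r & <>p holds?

Recall that []ψ holds at a world iff ψ holds at every accessible world, and <>ψ holds iff ψ holds at some accessible world.
Let φ = []r & <>p. Evaluate φ at each world:
  w0 (successors {w0, w1, w2}): φ is false.
  w1 (successors {w1, w2, w4}): φ is false.
  w2 (successors {w1, w2, w3}): φ is false.
  w3 (successors {w0, w3}): φ is false.
  w4 (successors {w0, w1, w2, w4}): φ is false.
For instance, at w4:
  At w4: []r is false, <>p is true, so []r & <>p is false.
    At w4: []r requires r at every successor {w0, w1, w2, w4}.
      r fails at w0, so []r is false at w4.
    At w4: <>p requires p at some successor in {w0, w1, w2, w4}.
      p holds at w1, so <>p is true at w4.

No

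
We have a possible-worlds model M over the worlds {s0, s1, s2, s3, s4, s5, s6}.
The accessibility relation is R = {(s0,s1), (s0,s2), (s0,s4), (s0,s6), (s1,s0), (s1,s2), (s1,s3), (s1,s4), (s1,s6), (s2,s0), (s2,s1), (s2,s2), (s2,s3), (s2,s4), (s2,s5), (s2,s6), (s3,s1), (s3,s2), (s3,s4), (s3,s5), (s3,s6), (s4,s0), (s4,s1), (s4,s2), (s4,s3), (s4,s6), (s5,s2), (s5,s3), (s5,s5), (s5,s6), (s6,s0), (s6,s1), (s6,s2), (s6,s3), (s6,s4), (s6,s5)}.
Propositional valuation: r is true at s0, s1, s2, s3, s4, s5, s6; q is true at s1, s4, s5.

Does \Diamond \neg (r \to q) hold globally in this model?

Yes

Let φ = \Diamond \neg (r \to q). Evaluate φ at each world:
  s0 (successors {s1, s2, s4, s6}): φ is true.
  s1 (successors {s0, s2, s3, s4, s6}): φ is true.
  s2 (successors {s0, s1, s2, s3, s4, s5, s6}): φ is true.
  s3 (successors {s1, s2, s4, s5, s6}): φ is true.
  s4 (successors {s0, s1, s2, s3, s6}): φ is true.
  s5 (successors {s2, s3, s5, s6}): φ is true.
  s6 (successors {s0, s1, s2, s3, s4, s5}): φ is true.
For instance, at s0:
  At s0: \Diamond \neg (r \to q) requires \neg (r \to q) at some successor in {s1, s2, s4, s6}.
    \neg (r \to q) holds at s2, so \Diamond \neg (r \to q) is true at s0.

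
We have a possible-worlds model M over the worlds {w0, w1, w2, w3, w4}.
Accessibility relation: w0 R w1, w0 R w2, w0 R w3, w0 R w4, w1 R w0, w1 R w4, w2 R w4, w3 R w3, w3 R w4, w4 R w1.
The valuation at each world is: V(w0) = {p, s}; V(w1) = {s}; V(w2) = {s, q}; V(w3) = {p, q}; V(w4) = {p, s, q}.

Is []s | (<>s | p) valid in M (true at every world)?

Yes

Let φ = []s | (<>s | p). Evaluate φ at each world:
  w0 (successors {w1, w2, w3, w4}): φ is true.
  w1 (successors {w0, w4}): φ is true.
  w2 (successors {w4}): φ is true.
  w3 (successors {w3, w4}): φ is true.
  w4 (successors {w1}): φ is true.
For instance, at w3:
  At w3: []s is false, <>s | p is true, so []s | (<>s | p) is true.
    At w3: []s requires s at every successor {w3, w4}.
      s fails at w3, so []s is false at w3.
    At w3: <>s is true, p is true, so <>s | p is true.
      At w3: <>s requires s at some successor in {w3, w4}.
        s holds at w4, so <>s is true at w3.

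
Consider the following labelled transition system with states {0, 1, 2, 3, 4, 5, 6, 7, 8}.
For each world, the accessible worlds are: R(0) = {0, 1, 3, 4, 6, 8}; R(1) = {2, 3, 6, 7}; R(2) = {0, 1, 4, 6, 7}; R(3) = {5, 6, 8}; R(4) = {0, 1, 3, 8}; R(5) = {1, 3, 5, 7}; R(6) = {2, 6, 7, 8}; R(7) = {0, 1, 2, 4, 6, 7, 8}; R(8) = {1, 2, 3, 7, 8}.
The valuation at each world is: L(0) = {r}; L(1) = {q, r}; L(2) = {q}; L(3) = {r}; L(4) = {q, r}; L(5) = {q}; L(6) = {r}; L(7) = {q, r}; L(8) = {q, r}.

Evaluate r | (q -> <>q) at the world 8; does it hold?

Yes

At 8: r is true, q -> <>q is true, so r | (q -> <>q) is true.
  At 8: q is true, <>q is true, so q -> <>q is true.
    At 8: <>q requires q at some successor in {1, 2, 3, 7, 8}.
      q holds at 1, so <>q is true at 8.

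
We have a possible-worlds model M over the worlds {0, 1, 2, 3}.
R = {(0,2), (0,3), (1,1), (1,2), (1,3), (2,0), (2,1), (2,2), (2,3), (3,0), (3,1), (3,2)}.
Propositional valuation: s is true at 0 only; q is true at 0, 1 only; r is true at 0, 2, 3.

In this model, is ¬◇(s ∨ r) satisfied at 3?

Recall that ◇ψ holds at a world iff ψ holds at some accessible world.
At 3: ◇(s ∨ r) is true, so ¬◇(s ∨ r) is false.
  At 3: ◇(s ∨ r) requires s ∨ r at some successor in {0, 1, 2}.
    s ∨ r holds at 0, so ◇(s ∨ r) is true at 3.

No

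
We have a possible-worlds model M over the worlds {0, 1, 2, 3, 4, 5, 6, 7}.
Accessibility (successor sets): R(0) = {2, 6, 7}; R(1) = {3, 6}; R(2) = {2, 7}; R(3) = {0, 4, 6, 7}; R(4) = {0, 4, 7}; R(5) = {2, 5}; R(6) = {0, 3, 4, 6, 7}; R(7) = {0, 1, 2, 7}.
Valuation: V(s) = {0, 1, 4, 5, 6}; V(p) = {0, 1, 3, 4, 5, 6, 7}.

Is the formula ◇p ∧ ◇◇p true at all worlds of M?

Yes

Recall that ◇ψ holds at a world iff ψ holds at some accessible world.
Let φ = ◇p ∧ ◇◇p. Evaluate φ at each world:
  0 (successors {2, 6, 7}): φ is true.
  1 (successors {3, 6}): φ is true.
  2 (successors {2, 7}): φ is true.
  3 (successors {0, 4, 6, 7}): φ is true.
  4 (successors {0, 4, 7}): φ is true.
  5 (successors {2, 5}): φ is true.
  6 (successors {0, 3, 4, 6, 7}): φ is true.
  7 (successors {0, 1, 2, 7}): φ is true.
For instance, at 2:
  At 2: ◇p is true, ◇◇p is true, so ◇p ∧ ◇◇p is true.
    At 2: ◇p requires p at some successor in {2, 7}.
      p holds at 7, so ◇p is true at 2.
    At 2: ◇◇p requires ◇p at some successor in {2, 7}.
      ◇p holds at 2, so ◇◇p is true at 2.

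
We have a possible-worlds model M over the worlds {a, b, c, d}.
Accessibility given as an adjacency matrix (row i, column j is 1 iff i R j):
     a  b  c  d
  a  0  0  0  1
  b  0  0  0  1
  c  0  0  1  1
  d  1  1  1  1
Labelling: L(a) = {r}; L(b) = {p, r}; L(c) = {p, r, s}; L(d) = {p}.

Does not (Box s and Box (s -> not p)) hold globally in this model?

Let φ = not (Box s and Box (s -> not p)). Evaluate φ at each world:
  a (successors {d}): φ is true.
  b (successors {d}): φ is true.
  c (successors {c, d}): φ is true.
  d (successors {a, b, c, d}): φ is true.
For instance, at a:
  At a: Box s and Box (s -> not p) is false, so not (Box s and Box (s -> not p)) is true.
    At a: Box s is false, Box (s -> not p) is true, so Box s and Box (s -> not p) is false.
      At a: Box s requires s at every successor {d}.
        s fails at d, so Box s is false at a.
      At a: Box (s -> not p) requires s -> not p at every successor {d}.
        At d: s -> not p is true.
      So Box (s -> not p) is true at a.

Yes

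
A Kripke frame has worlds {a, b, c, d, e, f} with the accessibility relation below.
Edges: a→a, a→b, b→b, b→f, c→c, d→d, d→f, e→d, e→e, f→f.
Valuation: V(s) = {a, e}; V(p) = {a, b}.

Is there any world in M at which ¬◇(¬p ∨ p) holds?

No

Let φ = ¬◇(¬p ∨ p). Evaluate φ at each world:
  a (successors {a, b}): φ is false.
  b (successors {b, f}): φ is false.
  c (successors {c}): φ is false.
  d (successors {d, f}): φ is false.
  e (successors {d, e}): φ is false.
  f (successors {f}): φ is false.
For instance, at d:
  At d: ◇(¬p ∨ p) is true, so ¬◇(¬p ∨ p) is false.
    At d: ◇(¬p ∨ p) requires ¬p ∨ p at some successor in {d, f}.
      ¬p ∨ p holds at d, so ◇(¬p ∨ p) is true at d.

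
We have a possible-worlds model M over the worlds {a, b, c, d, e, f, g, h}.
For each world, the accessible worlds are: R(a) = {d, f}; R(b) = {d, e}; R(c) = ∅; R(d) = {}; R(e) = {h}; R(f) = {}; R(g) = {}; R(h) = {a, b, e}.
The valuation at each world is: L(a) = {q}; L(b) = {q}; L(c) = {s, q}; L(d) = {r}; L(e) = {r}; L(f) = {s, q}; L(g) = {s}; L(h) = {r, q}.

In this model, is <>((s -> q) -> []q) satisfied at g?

No

At g: no accessible worlds, so <>((s -> q) -> []q) is false.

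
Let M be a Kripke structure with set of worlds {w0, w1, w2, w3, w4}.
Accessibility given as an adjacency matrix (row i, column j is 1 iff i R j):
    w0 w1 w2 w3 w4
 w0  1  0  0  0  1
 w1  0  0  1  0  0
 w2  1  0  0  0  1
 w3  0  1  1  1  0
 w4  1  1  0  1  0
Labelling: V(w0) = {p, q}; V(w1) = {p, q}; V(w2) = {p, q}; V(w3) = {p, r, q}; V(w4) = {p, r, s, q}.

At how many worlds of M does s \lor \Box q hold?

5

Let φ = s \lor \Box q. Evaluate φ at each world:
  w0 (successors {w0, w4}): φ is true.
  w1 (successors {w2}): φ is true.
  w2 (successors {w0, w4}): φ is true.
  w3 (successors {w1, w2, w3}): φ is true.
  w4 (successors {w0, w1, w3}): φ is true.
For instance, at w4:
  At w4: s is true, \Box q is true, so s \lor \Box q is true.
    At w4: \Box q requires q at every successor {w0, w1, w3}.
      At w0: q is true.
      At w1: q is true.
      At w3: q is true.
    So \Box q is true at w4.
Satisfying worlds: {w0, w1, w2, w3, w4}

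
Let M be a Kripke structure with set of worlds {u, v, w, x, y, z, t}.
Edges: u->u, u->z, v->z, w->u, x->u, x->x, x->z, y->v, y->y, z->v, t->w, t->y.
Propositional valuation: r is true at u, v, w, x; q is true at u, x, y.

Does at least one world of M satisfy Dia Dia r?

Yes

Let φ = Dia Dia r. Evaluate φ at each world:
  u (successors {u, z}): φ is true.
  v (successors {z}): φ is true.
  w (successors {u}): φ is true.
  x (successors {u, x, z}): φ is true.
  y (successors {v, y}): φ is true.
  z (successors {v}): φ is false.
  t (successors {w, y}): φ is true.
Detail at u (witness):
  At u: Dia Dia r requires Dia r at some successor in {u, z}.
    Dia r holds at u, so Dia Dia r is true at u.
      At u: Dia r requires r at some successor in {u, z}.
        r holds at u, so Dia r is true at u.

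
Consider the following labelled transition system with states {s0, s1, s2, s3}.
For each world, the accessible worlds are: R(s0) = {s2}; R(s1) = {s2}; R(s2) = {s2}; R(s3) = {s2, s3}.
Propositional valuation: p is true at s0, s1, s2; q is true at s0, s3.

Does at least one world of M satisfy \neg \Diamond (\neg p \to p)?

No

Let φ = \neg \Diamond (\neg p \to p). Evaluate φ at each world:
  s0 (successors {s2}): φ is false.
  s1 (successors {s2}): φ is false.
  s2 (successors {s2}): φ is false.
  s3 (successors {s2, s3}): φ is false.
For instance, at s3:
  At s3: \Diamond (\neg p \to p) is true, so \neg \Diamond (\neg p \to p) is false.
    At s3: \Diamond (\neg p \to p) requires \neg p \to p at some successor in {s2, s3}.
      \neg p \to p holds at s2, so \Diamond (\neg p \to p) is true at s3.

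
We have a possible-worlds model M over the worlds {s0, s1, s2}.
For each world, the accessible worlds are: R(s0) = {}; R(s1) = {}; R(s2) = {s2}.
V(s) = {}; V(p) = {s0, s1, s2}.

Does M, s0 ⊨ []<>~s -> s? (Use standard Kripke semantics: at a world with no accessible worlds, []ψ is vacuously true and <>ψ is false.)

Recall that []ψ holds at a world iff ψ holds at every accessible world, and <>ψ holds iff ψ holds at some accessible world.
At s0: []<>~s is true, s is false, so []<>~s -> s is false.
  At s0: no accessible worlds, so []<>~s holds vacuously.

No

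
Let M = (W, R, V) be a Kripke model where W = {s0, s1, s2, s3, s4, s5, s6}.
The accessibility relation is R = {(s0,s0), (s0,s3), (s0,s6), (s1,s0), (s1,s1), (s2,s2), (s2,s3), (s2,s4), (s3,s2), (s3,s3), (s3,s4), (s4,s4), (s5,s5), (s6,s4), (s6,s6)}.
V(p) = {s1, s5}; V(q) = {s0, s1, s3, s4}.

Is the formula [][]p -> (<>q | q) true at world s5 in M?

Recall that []ψ holds at a world iff ψ holds at every accessible world, and <>ψ holds iff ψ holds at some accessible world.
At s5: [][]p is true, <>q | q is false, so [][]p -> (<>q | q) is false.
  At s5: [][]p requires []p at every successor {s5}.
      At s5: []p requires p at every successor {s5}.
        At s5: p is true.
      So []p is true at s5.
  So [][]p is true at s5.
  At s5: <>q is false, q is false, so <>q | q is false.
    At s5: <>q requires q at some successor in {s5}.
      At s5: q is false.
    So <>q is false at s5.

No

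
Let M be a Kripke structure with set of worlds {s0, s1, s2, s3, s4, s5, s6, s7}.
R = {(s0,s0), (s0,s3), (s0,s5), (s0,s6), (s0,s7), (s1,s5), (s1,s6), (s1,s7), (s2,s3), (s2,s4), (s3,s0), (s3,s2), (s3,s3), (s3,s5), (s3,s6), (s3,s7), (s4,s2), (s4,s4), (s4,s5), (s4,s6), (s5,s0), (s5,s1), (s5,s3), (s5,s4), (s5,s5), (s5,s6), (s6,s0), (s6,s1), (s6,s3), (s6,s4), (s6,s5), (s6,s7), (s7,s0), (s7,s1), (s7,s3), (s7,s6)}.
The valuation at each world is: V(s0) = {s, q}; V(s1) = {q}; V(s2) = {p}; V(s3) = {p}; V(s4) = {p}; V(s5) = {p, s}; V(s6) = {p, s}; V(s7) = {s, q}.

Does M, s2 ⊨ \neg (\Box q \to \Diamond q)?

At s2: \Box q \to \Diamond q is true, so \neg (\Box q \to \Diamond q) is false.
  At s2: \Box q is false, \Diamond q is false, so \Box q \to \Diamond q is true.
    At s2: \Box q requires q at every successor {s3, s4}.
      q fails at s3, so \Box q is false at s2.
    At s2: \Diamond q requires q at some successor in {s3, s4}.
      At s3: q is false.
      At s4: q is false.
    So \Diamond q is false at s2.

No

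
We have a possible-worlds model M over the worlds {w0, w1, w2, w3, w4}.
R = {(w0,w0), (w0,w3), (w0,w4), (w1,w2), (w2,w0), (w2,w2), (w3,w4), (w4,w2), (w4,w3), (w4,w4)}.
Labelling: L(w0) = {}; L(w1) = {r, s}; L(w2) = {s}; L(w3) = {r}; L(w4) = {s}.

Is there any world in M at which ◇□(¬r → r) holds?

Let φ = ◇□(¬r → r). Evaluate φ at each world:
  w0 (successors {w0, w3, w4}): φ is false.
  w1 (successors {w2}): φ is false.
  w2 (successors {w0, w2}): φ is false.
  w3 (successors {w4}): φ is false.
  w4 (successors {w2, w3, w4}): φ is false.
For instance, at w4:
  At w4: ◇□(¬r → r) requires □(¬r → r) at some successor in {w2, w3, w4}.
    At w2: □(¬r → r) is false.
    At w3: □(¬r → r) is false.
    At w4: □(¬r → r) is false.
  So ◇□(¬r → r) is false at w4.

No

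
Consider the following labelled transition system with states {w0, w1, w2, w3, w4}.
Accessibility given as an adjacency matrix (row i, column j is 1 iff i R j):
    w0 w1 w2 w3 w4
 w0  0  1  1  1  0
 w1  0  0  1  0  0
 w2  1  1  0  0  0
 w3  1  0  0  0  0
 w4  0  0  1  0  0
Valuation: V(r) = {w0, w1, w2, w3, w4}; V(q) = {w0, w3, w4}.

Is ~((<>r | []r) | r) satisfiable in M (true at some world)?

No

Recall that []ψ holds at a world iff ψ holds at every accessible world, and <>ψ holds iff ψ holds at some accessible world.
Let φ = ~((<>r | []r) | r). Evaluate φ at each world:
  w0 (successors {w1, w2, w3}): φ is false.
  w1 (successors {w2}): φ is false.
  w2 (successors {w0, w1}): φ is false.
  w3 (successors {w0}): φ is false.
  w4 (successors {w2}): φ is false.
For instance, at w2:
  At w2: (<>r | []r) | r is true, so ~((<>r | []r) | r) is false.
    At w2: <>r | []r is true, r is true, so (<>r | []r) | r is true.
      At w2: <>r is true, []r is true, so <>r | []r is true.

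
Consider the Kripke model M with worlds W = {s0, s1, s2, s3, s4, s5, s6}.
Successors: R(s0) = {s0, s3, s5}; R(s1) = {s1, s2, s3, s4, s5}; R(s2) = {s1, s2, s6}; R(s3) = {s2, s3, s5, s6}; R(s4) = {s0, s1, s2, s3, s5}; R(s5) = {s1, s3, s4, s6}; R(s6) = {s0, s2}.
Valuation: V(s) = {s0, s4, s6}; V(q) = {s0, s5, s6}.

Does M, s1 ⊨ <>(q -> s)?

At s1: <>(q -> s) requires q -> s at some successor in {s1, s2, s3, s4, s5}.
  q -> s holds at s1, so <>(q -> s) is true at s1.

Yes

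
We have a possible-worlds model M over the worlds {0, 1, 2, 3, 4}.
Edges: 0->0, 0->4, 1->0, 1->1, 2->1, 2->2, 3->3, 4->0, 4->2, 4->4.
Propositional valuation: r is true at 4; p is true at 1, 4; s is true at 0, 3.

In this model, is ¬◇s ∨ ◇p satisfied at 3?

At 3: ¬◇s is false, ◇p is false, so ¬◇s ∨ ◇p is false.
  At 3: ◇s is true, so ¬◇s is false.
    At 3: ◇s requires s at some successor in {3}.
      s holds at 3, so ◇s is true at 3.
  At 3: ◇p requires p at some successor in {3}.
    At 3: p is false.
  So ◇p is false at 3.

No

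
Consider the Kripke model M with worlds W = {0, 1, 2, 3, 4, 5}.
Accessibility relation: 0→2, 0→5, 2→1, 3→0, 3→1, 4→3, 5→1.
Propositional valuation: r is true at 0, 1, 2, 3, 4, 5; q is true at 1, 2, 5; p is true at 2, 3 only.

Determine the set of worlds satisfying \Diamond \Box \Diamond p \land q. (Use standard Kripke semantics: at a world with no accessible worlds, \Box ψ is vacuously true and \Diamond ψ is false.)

Let φ = \Diamond \Box \Diamond p \land q. Evaluate φ at each world:
  0 (successors {2, 5}): φ is false.
  1 (successors ∅): φ is false.
  2 (successors {1}): φ is true.
  3 (successors {0, 1}): φ is false.
  4 (successors {3}): φ is false.
  5 (successors {1}): φ is true.
For instance, at 4:
  At 4: \Diamond \Box \Diamond p is false, q is false, so \Diamond \Box \Diamond p \land q is false.
    At 4: \Diamond \Box \Diamond p requires \Box \Diamond p at some successor in {3}.
      At 3: \Box \Diamond p is false.
    So \Diamond \Box \Diamond p is false at 4.
Satisfying worlds: {2, 5}

2, 5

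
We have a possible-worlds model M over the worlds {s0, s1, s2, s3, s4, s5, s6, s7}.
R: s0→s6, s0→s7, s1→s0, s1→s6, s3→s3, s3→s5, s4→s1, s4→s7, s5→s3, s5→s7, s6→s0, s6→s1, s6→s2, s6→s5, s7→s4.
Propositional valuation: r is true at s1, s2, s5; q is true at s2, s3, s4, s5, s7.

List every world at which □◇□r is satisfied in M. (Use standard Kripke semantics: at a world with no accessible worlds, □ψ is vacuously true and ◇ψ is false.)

s2

Let φ = □◇□r. Evaluate φ at each world:
  s0 (successors {s6, s7}): φ is false.
  s1 (successors {s0, s6}): φ is false.
  s2 (successors ∅): φ is true.
  s3 (successors {s3, s5}): φ is false.
  s4 (successors {s1, s7}): φ is false.
  s5 (successors {s3, s7}): φ is false.
  s6 (successors {s0, s1, s2, s5}): φ is false.
  s7 (successors {s4}): φ is false.
For instance, at s3:
  At s3: □◇□r requires ◇□r at every successor {s3, s5}.
    ◇□r fails at s3, so □◇□r is false at s3.
      At s3: ◇□r requires □r at some successor in {s3, s5}.
        At s3: □r is false.
        At s5: □r is false.
      So ◇□r is false at s3.
Satisfying worlds: {s2}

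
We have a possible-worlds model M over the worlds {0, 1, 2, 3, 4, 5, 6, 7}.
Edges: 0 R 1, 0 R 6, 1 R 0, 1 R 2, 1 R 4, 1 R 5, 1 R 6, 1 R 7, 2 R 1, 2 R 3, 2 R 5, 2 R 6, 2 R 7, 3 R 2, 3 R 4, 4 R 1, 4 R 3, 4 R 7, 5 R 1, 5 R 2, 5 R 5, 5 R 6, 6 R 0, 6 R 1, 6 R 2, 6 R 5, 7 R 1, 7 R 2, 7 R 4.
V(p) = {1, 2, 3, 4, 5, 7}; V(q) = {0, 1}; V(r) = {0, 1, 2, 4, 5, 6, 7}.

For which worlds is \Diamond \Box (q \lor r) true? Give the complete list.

0, 1, 2, 4, 5, 6, 7

Recall that \Box ψ holds at a world iff ψ holds at every accessible world, and \Diamond ψ holds iff ψ holds at some accessible world.
Let φ = \Diamond \Box (q \lor r). Evaluate φ at each world:
  0 (successors {1, 6}): φ is true.
  1 (successors {0, 2, 4, 5, 6, 7}): φ is true.
  2 (successors {1, 3, 5, 6, 7}): φ is true.
  3 (successors {2, 4}): φ is false.
  4 (successors {1, 3, 7}): φ is true.
  5 (successors {1, 2, 5, 6}): φ is true.
  6 (successors {0, 1, 2, 5}): φ is true.
  7 (successors {1, 2, 4}): φ is true.
For instance, at 0:
  At 0: \Diamond \Box (q \lor r) requires \Box (q \lor r) at some successor in {1, 6}.
    \Box (q \lor r) holds at 1, so \Diamond \Box (q \lor r) is true at 0.
      At 1: \Box (q \lor r) requires q \lor r at every successor {0, 2, 4, 5, 6, 7}.
        At 0: q \lor r is true.
        At 2: q \lor r is true.
        At 4: q \lor r is true.
        At 5: q \lor r is true.
        At 6: q \lor r is true.
        At 7: q \lor r is true.
      So \Box (q \lor r) is true at 1.
Satisfying worlds: {0, 1, 2, 4, 5, 6, 7}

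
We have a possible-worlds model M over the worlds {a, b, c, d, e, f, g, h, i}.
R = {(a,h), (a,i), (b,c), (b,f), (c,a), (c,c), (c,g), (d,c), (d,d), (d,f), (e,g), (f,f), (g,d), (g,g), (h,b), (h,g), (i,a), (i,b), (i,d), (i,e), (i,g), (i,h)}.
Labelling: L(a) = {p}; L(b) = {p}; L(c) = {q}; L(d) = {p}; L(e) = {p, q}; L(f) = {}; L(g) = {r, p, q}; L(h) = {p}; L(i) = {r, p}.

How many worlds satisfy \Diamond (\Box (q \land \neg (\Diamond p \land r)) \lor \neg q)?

Let φ = \Diamond (\Box (q \land \neg (\Diamond p \land r)) \lor \neg q). Evaluate φ at each world:
  a (successors {h, i}): φ is true.
  b (successors {c, f}): φ is true.
  c (successors {a, c, g}): φ is true.
  d (successors {c, d, f}): φ is true.
  e (successors {g}): φ is false.
  f (successors {f}): φ is true.
  g (successors {d, g}): φ is true.
  h (successors {b, g}): φ is true.
  i (successors {a, b, d, e, g, h}): φ is true.
For instance, at a:
  At a: \Diamond (\Box (q \land \neg (\Diamond p \land r)) \lor \neg q) requires \Box (q \land \neg (\Diamond p \land r)) \lor \neg q at some successor in {h, i}.
    \Box (q \land \neg (\Diamond p \land r)) \lor \neg q holds at h, so \Diamond (\Box (q \land \neg (\Diamond p \land r)) \lor \neg q) is true at a.
      At h: \Box (q \land \neg (\Diamond p \land r)) is false, \neg q is true, so \Box (q \land \neg (\Diamond p \land r)) \lor \neg q is true.
Satisfying worlds: {a, b, c, d, f, g, h, i}

8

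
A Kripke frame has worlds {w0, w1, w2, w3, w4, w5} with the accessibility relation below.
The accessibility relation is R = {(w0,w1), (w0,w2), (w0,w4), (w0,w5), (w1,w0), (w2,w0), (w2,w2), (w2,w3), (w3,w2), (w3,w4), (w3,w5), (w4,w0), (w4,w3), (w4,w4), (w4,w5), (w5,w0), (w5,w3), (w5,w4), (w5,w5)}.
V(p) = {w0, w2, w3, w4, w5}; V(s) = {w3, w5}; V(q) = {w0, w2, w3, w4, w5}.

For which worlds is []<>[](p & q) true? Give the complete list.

Recall that []ψ holds at a world iff ψ holds at every accessible world, and <>ψ holds iff ψ holds at some accessible world.
Let φ = []<>[](p & q). Evaluate φ at each world:
  w0 (successors {w1, w2, w4, w5}): φ is false.
  w1 (successors {w0}): φ is true.
  w2 (successors {w0, w2, w3}): φ is true.
  w3 (successors {w2, w4, w5}): φ is true.
  w4 (successors {w0, w3, w4, w5}): φ is true.
  w5 (successors {w0, w3, w4, w5}): φ is true.
For instance, at w0:
  At w0: []<>[](p & q) requires <>[](p & q) at every successor {w1, w2, w4, w5}.
    <>[](p & q) fails at w1, so []<>[](p & q) is false at w0.
      At w1: <>[](p & q) requires [](p & q) at some successor in {w0}.
        At w0: [](p & q) is false.
      So <>[](p & q) is false at w1.
Satisfying worlds: {w1, w2, w3, w4, w5}

w1, w2, w3, w4, w5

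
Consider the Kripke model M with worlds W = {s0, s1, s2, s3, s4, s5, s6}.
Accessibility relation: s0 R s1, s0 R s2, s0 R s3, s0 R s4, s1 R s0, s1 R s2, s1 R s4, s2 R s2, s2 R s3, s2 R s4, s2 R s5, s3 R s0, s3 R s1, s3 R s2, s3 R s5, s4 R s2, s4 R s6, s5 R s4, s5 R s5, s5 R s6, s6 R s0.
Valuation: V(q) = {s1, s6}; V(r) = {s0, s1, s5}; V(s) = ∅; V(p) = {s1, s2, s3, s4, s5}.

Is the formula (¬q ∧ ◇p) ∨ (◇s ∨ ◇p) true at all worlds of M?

Recall that ◇ψ holds at a world iff ψ holds at some accessible world.
Let φ = (¬q ∧ ◇p) ∨ (◇s ∨ ◇p). Evaluate φ at each world:
  s0 (successors {s1, s2, s3, s4}): φ is true.
  s1 (successors {s0, s2, s4}): φ is true.
  s2 (successors {s2, s3, s4, s5}): φ is true.
  s3 (successors {s0, s1, s2, s5}): φ is true.
  s4 (successors {s2, s6}): φ is true.
  s5 (successors {s4, s5, s6}): φ is true.
  s6 (successors {s0}): φ is false.
Detail at s6 (counterexample):
  At s6: ¬q ∧ ◇p is false, ◇s ∨ ◇p is false, so (¬q ∧ ◇p) ∨ (◇s ∨ ◇p) is false.
    At s6: ¬q is false, ◇p is false, so ¬q ∧ ◇p is false.
      At s6: ◇p requires p at some successor in {s0}.
        At s0: p is false.
      So ◇p is false at s6.
    At s6: ◇s is false, ◇p is false, so ◇s ∨ ◇p is false.
      At s6: ◇s requires s at some successor in {s0}.
        At s0: s is false.
      So ◇s is false at s6.
      At s6: ◇p requires p at some successor in {s0}.
        At s0: p is false.
      So ◇p is false at s6.

No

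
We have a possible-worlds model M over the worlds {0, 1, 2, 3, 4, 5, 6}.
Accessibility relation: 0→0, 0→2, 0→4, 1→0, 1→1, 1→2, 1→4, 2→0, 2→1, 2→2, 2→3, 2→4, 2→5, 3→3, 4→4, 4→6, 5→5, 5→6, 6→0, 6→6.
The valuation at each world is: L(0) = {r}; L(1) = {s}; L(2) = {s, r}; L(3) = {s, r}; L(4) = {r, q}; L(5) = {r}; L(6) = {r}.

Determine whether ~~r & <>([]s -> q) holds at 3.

No

At 3: ~~r is true, <>([]s -> q) is false, so ~~r & <>([]s -> q) is false.
  At 3: <>([]s -> q) requires []s -> q at some successor in {3}.
    At 3: []s -> q is false.
  So <>([]s -> q) is false at 3.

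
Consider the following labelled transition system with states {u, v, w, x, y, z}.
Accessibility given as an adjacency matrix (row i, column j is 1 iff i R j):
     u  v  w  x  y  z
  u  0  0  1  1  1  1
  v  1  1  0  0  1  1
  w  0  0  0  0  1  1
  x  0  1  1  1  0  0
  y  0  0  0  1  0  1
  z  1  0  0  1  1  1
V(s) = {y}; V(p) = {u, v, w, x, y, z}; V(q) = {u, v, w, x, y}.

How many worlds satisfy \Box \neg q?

Let φ = \Box \neg q. Evaluate φ at each world:
  u (successors {w, x, y, z}): φ is false.
  v (successors {u, v, y, z}): φ is false.
  w (successors {y, z}): φ is false.
  x (successors {v, w, x}): φ is false.
  y (successors {x, z}): φ is false.
  z (successors {u, x, y, z}): φ is false.
For instance, at u:
  At u: \Box \neg q requires \neg q at every successor {w, x, y, z}.
    \neg q fails at w, so \Box \neg q is false at u.
Satisfying worlds: none.

0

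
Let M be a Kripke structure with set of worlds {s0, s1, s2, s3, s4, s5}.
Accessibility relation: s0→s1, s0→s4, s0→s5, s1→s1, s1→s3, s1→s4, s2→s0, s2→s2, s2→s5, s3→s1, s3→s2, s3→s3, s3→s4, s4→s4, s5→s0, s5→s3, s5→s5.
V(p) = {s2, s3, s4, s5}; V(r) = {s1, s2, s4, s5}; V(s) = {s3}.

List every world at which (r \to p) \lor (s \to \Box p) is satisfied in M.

Let φ = (r \to p) \lor (s \to \Box p). Evaluate φ at each world:
  s0 (successors {s1, s4, s5}): φ is true.
  s1 (successors {s1, s3, s4}): φ is true.
  s2 (successors {s0, s2, s5}): φ is true.
  s3 (successors {s1, s2, s3, s4}): φ is true.
  s4 (successors {s4}): φ is true.
  s5 (successors {s0, s3, s5}): φ is true.
For instance, at s5:
  At s5: r \to p is true, s \to \Box p is true, so (r \to p) \lor (s \to \Box p) is true.
    At s5: s is false, \Box p is false, so s \to \Box p is true.
      At s5: \Box p requires p at every successor {s0, s3, s5}.
        p fails at s0, so \Box p is false at s5.
Satisfying worlds: {s0, s1, s2, s3, s4, s5}

s0, s1, s2, s3, s4, s5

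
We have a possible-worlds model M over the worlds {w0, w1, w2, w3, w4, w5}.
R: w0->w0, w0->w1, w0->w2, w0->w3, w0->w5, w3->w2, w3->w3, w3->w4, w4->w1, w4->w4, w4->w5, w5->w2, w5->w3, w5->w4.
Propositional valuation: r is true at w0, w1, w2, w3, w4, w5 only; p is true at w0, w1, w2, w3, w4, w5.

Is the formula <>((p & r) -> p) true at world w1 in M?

At w1: no accessible worlds, so <>((p & r) -> p) is false.

No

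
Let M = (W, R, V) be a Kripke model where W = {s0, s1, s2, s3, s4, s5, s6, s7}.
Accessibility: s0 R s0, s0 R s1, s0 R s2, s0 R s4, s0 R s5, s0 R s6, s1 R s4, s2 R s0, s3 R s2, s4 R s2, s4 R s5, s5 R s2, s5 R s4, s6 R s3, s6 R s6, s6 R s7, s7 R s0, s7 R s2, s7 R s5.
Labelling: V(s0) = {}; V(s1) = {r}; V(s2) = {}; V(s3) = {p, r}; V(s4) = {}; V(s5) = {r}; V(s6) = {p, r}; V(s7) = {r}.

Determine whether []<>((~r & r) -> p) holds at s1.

Recall that []ψ holds at a world iff ψ holds at every accessible world, and <>ψ holds iff ψ holds at some accessible world.
At s1: []<>((~r & r) -> p) requires <>((~r & r) -> p) at every successor {s4}.
    At s4: <>((~r & r) -> p) requires (~r & r) -> p at some successor in {s2, s5}.
      (~r & r) -> p holds at s2, so <>((~r & r) -> p) is true at s4.
So []<>((~r & r) -> p) is true at s1.

Yes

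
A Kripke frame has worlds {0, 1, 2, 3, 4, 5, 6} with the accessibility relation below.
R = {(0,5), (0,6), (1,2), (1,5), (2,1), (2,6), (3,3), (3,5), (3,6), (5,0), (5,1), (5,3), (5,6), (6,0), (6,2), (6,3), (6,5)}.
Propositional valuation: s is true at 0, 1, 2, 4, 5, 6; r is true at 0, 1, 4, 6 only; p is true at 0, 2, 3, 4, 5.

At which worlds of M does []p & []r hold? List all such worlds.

4

Let φ = []p & []r. Evaluate φ at each world:
  0 (successors {5, 6}): φ is false.
  1 (successors {2, 5}): φ is false.
  2 (successors {1, 6}): φ is false.
  3 (successors {3, 5, 6}): φ is false.
  4 (successors ∅): φ is true.
  5 (successors {0, 1, 3, 6}): φ is false.
  6 (successors {0, 2, 3, 5}): φ is false.
For instance, at 5:
  At 5: []p is false, []r is false, so []p & []r is false.
    At 5: []p requires p at every successor {0, 1, 3, 6}.
      p fails at 1, so []p is false at 5.
    At 5: []r requires r at every successor {0, 1, 3, 6}.
      r fails at 3, so []r is false at 5.
Satisfying worlds: {4}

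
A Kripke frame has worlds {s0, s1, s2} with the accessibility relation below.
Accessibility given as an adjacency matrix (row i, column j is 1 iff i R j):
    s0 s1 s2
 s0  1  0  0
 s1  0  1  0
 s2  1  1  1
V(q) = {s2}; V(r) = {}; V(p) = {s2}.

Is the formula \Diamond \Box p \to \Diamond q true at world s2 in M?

Yes

Recall that \Box ψ holds at a world iff ψ holds at every accessible world, and \Diamond ψ holds iff ψ holds at some accessible world.
At s2: \Diamond \Box p is false, \Diamond q is true, so \Diamond \Box p \to \Diamond q is true.
  At s2: \Diamond \Box p requires \Box p at some successor in {s0, s1, s2}.
    At s0: \Box p is false.
    At s1: \Box p is false.
    At s2: \Box p is false.
  So \Diamond \Box p is false at s2.
  At s2: \Diamond q requires q at some successor in {s0, s1, s2}.
    q holds at s2, so \Diamond q is true at s2.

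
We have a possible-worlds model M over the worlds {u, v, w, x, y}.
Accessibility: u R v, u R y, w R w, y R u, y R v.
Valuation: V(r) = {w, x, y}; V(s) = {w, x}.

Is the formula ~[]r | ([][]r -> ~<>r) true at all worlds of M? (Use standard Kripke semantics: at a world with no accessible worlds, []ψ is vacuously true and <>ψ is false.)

Let φ = ~[]r | ([][]r -> ~<>r). Evaluate φ at each world:
  u (successors {v, y}): φ is true.
  v (successors ∅): φ is true.
  w (successors {w}): φ is false.
  x (successors ∅): φ is true.
  y (successors {u, v}): φ is true.
Detail at w (counterexample):
  At w: ~[]r is false, [][]r -> ~<>r is false, so ~[]r | ([][]r -> ~<>r) is false.
    At w: []r is true, so ~[]r is false.
      At w: []r requires r at every successor {w}.
        At w: r is true.
      So []r is true at w.
    At w: [][]r is true, ~<>r is false, so [][]r -> ~<>r is false.
      At w: [][]r requires []r at every successor {w}.
        At w: []r is true.
      So [][]r is true at w.
      At w: <>r is true, so ~<>r is false.

No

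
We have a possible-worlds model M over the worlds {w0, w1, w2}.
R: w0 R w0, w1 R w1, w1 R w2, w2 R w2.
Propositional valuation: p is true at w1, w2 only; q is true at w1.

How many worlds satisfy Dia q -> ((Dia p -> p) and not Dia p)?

2

Let φ = Dia q -> ((Dia p -> p) and not Dia p). Evaluate φ at each world:
  w0 (successors {w0}): φ is true.
  w1 (successors {w1, w2}): φ is false.
  w2 (successors {w2}): φ is true.
For instance, at w2:
  At w2: Dia q is false, (Dia p -> p) and not Dia p is false, so Dia q -> ((Dia p -> p) and not Dia p) is true.
    At w2: Dia q requires q at some successor in {w2}.
      At w2: q is false.
    So Dia q is false at w2.
    At w2: Dia p -> p is true, not Dia p is false, so (Dia p -> p) and not Dia p is false.
      At w2: Dia p is true, p is true, so Dia p -> p is true.
      At w2: Dia p is true, so not Dia p is false.
Satisfying worlds: {w0, w2}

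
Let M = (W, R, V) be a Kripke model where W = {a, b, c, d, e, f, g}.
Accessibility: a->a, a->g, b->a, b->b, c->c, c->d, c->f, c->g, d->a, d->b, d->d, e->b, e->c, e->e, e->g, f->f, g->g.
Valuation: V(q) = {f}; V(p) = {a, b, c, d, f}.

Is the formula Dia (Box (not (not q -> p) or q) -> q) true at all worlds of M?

No

Let φ = Dia (Box (not (not q -> p) or q) -> q). Evaluate φ at each world:
  a (successors {a, g}): φ is true.
  b (successors {a, b}): φ is true.
  c (successors {c, d, f, g}): φ is true.
  d (successors {a, b, d}): φ is true.
  e (successors {b, c, e, g}): φ is true.
  f (successors {f}): φ is true.
  g (successors {g}): φ is false.
Detail at g (counterexample):
  At g: Dia (Box (not (not q -> p) or q) -> q) requires Box (not (not q -> p) or q) -> q at some successor in {g}.
    At g: Box (not (not q -> p) or q) -> q is false.
  So Dia (Box (not (not q -> p) or q) -> q) is false at g.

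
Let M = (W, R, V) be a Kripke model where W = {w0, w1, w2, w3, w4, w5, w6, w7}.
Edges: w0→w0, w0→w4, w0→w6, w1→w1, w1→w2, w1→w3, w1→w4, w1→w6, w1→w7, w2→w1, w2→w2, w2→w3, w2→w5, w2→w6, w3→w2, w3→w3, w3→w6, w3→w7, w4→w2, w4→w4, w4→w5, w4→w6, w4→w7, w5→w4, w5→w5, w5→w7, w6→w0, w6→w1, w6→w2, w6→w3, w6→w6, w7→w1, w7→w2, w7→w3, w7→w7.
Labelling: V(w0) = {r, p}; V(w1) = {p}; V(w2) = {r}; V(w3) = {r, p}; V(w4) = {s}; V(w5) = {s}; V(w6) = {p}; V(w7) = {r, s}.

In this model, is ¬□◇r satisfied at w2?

No

Recall that □ψ holds at a world iff ψ holds at every accessible world, and ◇ψ holds iff ψ holds at some accessible world.
At w2: □◇r is true, so ¬□◇r is false.
  At w2: □◇r requires ◇r at every successor {w1, w2, w3, w5, w6}.
    At w1: ◇r is true.
    At w2: ◇r is true.
    At w3: ◇r is true.
    At w5: ◇r is true.
    At w6: ◇r is true.
  So □◇r is true at w2.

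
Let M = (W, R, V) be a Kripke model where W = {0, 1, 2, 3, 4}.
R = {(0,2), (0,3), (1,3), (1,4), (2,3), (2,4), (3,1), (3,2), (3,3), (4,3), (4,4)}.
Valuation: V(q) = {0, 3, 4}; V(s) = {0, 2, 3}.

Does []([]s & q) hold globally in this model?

No

Let φ = []([]s & q). Evaluate φ at each world:
  0 (successors {2, 3}): φ is false.
  1 (successors {3, 4}): φ is false.
  2 (successors {3, 4}): φ is false.
  3 (successors {1, 2, 3}): φ is false.
  4 (successors {3, 4}): φ is false.
Detail at 0 (counterexample):
  At 0: []([]s & q) requires []s & q at every successor {2, 3}.
    []s & q fails at 2, so []([]s & q) is false at 0.
      At 2: []s is false, q is false, so []s & q is false.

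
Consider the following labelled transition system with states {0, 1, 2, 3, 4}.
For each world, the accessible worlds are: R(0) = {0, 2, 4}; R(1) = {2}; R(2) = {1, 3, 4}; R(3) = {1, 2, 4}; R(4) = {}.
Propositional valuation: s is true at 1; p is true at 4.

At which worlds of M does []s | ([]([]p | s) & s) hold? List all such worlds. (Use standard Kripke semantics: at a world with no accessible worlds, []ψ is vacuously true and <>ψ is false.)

Let φ = []s | ([]([]p | s) & s). Evaluate φ at each world:
  0 (successors {0, 2, 4}): φ is false.
  1 (successors {2}): φ is false.
  2 (successors {1, 3, 4}): φ is false.
  3 (successors {1, 2, 4}): φ is false.
  4 (successors ∅): φ is true.
For instance, at 0:
  At 0: []s is false, []([]p | s) & s is false, so []s | ([]([]p | s) & s) is false.
    At 0: []s requires s at every successor {0, 2, 4}.
      s fails at 0, so []s is false at 0.
    At 0: []([]p | s) is false, s is false, so []([]p | s) & s is false.
      At 0: []([]p | s) requires []p | s at every successor {0, 2, 4}.
        []p | s fails at 0, so []([]p | s) is false at 0.
Satisfying worlds: {4}

4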